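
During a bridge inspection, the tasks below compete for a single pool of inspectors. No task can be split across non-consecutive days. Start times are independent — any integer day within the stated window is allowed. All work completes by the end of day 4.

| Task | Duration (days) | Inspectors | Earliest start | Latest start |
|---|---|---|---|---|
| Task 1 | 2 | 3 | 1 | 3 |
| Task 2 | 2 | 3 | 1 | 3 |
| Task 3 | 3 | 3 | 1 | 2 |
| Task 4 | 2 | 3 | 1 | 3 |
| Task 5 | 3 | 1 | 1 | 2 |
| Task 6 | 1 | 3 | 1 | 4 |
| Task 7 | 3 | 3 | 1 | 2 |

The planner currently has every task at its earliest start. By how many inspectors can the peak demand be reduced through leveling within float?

Early-start peak: d1:19  d2:16  d3:7  d4:0 ⇒ 19.
Leveled (Task 1@1, Task 2@1, Task 3@1, Task 4@3, Task 5@1, Task 6@1, Task 7@2): d1:13  d2:13  d3:10  d4:6 ⇒ 13.
Reduction 19 − 13 = 6.

6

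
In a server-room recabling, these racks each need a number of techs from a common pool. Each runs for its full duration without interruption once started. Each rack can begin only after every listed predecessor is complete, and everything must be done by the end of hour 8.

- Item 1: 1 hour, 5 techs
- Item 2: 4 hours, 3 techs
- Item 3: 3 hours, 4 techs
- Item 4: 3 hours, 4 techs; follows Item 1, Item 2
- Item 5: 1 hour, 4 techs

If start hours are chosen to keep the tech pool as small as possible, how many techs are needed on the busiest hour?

Early-start (Item 1@1, Item 2@1, Item 3@1, Item 4@5, Item 5@1) gives peak 16: h1:16  h2:7  h3:7  h4:3  h5:4  h6:4  h7:4  h8:0.
Shift Item 2→2, Item 3→2, Item 4→6, Item 5→5.
Schedule Item 1@1, Item 2@2, Item 3@2, Item 4@6, Item 5@5: h1:5  h2:7  h3:7  h4:7  h5:7  h6:4  h7:4  h8:4 — peak 7.

7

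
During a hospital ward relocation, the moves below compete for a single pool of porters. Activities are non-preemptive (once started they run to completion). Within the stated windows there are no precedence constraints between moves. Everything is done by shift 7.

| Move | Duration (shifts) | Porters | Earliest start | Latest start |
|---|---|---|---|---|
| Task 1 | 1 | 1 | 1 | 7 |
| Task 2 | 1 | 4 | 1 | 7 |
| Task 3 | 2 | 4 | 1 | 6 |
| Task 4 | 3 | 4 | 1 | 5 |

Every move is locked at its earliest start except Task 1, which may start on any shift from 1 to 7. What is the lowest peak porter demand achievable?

12

Task 1@1: s1:13  s2:8  s3:4  s4:0  s5:0  s6:0  s7:0 → peak 13
Task 1@2: s1:12  s2:9  s3:4  s4:0  s5:0  s6:0  s7:0 → peak 12
Task 1@3: s1:12  s2:8  s3:5  s4:0  s5:0  s6:0  s7:0 → peak 12
Task 1@4: s1:12  s2:8  s3:4  s4:1  s5:0  s6:0  s7:0 → peak 12
Task 1@5: s1:12  s2:8  s3:4  s4:0  s5:1  s6:0  s7:0 → peak 12
Task 1@6: s1:12  s2:8  s3:4  s4:0  s5:0  s6:1  s7:0 → peak 12
Task 1@7: s1:12  s2:8  s3:4  s4:0  s5:0  s6:0  s7:1 → peak 12
Best is Task 1@2, peak 12.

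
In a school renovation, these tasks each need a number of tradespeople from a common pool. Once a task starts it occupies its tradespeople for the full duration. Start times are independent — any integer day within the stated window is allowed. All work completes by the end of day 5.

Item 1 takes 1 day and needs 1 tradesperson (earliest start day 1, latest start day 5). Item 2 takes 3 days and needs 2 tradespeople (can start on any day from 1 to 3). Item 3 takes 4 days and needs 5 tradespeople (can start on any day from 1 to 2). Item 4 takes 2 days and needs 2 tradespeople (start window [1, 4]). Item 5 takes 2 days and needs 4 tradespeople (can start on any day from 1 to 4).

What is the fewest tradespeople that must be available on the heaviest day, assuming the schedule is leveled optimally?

Early-start (Item 1@1, Item 2@1, Item 3@1, Item 4@1, Item 5@1) gives peak 14: d1:14  d2:13  d3:7  d4:5  d5:0.
Shift Item 4→2, Item 5→4.
Schedule Item 1@1, Item 2@1, Item 3@1, Item 4@2, Item 5@4: d1:8  d2:9  d3:9  d4:9  d5:4 — peak 9.

9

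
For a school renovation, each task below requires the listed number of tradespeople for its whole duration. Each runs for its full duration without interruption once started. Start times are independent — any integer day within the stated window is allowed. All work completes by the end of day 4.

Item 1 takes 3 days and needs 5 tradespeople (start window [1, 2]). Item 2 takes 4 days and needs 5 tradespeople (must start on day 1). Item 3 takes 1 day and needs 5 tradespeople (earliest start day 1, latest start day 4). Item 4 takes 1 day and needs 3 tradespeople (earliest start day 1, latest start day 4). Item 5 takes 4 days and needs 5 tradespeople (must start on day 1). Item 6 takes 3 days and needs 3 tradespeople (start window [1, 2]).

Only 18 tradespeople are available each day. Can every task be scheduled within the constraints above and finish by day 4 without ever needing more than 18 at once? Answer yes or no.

Schedule Item 1@1, Item 2@1, Item 3@4, Item 4@1, Item 5@1, Item 6@2: d1:18  d2:18  d3:18  d4:18 — peak 18 ≤ 18.

yes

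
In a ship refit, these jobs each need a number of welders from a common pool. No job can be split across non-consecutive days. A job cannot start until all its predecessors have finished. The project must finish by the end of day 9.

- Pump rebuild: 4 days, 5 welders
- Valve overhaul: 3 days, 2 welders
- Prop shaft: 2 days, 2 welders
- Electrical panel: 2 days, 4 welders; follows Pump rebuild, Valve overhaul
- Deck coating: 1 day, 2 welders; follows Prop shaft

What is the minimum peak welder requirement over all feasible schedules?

Early-start (Pump rebuild@1, Valve overhaul@1, Prop shaft@1, Electrical panel@5, Deck coating@3) gives peak 9: d1:9  d2:9  d3:9  d4:5  d5:4  d6:4  d7:0  d8:0  d9:0.
Shift Valve overhaul→5, Prop shaft→5, Electrical panel→8, Deck coating→7.
Schedule Pump rebuild@1, Valve overhaul@5, Prop shaft@5, Electrical panel@8, Deck coating@7: d1:5  d2:5  d3:5  d4:5  d5:4  d6:4  d7:4  d8:4  d9:4 — peak 5.
Total welder-days = 40 over 9 days ⇒ peak ≥ ⌈40/9⌉ = 5, so 5 is optimal.

5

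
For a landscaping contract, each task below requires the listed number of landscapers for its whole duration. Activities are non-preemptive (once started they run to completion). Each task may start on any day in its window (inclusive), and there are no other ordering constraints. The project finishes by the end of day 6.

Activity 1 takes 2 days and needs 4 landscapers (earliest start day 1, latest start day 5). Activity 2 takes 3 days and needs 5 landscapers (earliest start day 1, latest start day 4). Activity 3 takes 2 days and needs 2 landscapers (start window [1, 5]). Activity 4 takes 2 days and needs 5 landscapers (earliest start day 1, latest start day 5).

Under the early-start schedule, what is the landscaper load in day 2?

16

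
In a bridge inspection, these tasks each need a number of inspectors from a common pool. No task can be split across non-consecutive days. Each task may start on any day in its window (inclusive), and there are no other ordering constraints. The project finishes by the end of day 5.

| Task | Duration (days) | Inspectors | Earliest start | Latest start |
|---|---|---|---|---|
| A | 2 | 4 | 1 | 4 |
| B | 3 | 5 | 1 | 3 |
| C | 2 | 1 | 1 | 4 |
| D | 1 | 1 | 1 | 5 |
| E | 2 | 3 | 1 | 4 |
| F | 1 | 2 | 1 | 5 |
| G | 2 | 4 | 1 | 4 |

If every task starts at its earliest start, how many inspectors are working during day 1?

20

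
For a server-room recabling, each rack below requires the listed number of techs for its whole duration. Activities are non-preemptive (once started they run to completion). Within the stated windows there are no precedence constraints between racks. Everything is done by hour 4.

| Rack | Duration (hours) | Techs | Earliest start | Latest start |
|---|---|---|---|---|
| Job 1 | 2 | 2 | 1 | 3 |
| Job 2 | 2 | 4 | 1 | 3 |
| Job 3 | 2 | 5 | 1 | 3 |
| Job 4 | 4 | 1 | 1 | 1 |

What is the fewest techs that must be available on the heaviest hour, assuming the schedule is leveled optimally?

Early-start (Job 1@1, Job 2@1, Job 3@1, Job 4@1) gives peak 12: h1:12  h2:12  h3:1  h4:1.
Shift Job 3→3.
Schedule Job 1@1, Job 2@1, Job 3@3, Job 4@1: h1:7  h2:7  h3:6  h4:6 — peak 7.
Total tech-hours = 26 over 4 hours ⇒ peak ≥ ⌈26/4⌉ = 7, so 7 is optimal.

7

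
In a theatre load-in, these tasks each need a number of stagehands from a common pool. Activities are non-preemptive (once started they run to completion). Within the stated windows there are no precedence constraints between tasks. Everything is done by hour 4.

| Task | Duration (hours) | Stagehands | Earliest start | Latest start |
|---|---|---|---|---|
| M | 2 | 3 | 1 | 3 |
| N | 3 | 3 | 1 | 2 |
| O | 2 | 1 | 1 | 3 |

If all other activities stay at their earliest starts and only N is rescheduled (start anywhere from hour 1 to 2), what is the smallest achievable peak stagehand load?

7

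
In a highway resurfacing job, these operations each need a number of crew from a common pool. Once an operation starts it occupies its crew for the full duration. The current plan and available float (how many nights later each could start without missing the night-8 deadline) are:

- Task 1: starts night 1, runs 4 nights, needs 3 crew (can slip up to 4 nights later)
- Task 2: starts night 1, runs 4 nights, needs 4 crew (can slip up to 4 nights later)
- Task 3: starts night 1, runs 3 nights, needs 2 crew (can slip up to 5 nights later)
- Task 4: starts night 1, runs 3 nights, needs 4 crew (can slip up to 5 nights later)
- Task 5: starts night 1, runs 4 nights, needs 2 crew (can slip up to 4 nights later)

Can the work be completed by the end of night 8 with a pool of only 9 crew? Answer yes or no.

yes

Schedule Task 1@1, Task 2@1, Task 3@5, Task 4@5, Task 5@5: n1:7  n2:7  n3:7  n4:7  n5:8  n6:8  n7:8  n8:2 — peak 8 ≤ 9.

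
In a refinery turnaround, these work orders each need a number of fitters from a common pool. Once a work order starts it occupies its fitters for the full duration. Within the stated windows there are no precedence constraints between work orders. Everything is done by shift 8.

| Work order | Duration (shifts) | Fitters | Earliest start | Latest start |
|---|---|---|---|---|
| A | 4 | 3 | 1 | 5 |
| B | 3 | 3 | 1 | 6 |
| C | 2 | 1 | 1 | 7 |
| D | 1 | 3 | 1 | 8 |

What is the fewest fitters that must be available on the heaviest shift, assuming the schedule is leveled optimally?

Early-start (A@1, B@1, C@1, D@1) gives peak 10: s1:10  s2:7  s3:6  s4:3  s5:0  s6:0  s7:0  s8:0.
Shift B→5, D→8.
Schedule A@1, B@5, C@1, D@8: s1:4  s2:4  s3:3  s4:3  s5:3  s6:3  s7:3  s8:3 — peak 4.
Total fitter-shifts = 26 over 8 shifts ⇒ peak ≥ ⌈26/8⌉ = 4, so 4 is optimal.

4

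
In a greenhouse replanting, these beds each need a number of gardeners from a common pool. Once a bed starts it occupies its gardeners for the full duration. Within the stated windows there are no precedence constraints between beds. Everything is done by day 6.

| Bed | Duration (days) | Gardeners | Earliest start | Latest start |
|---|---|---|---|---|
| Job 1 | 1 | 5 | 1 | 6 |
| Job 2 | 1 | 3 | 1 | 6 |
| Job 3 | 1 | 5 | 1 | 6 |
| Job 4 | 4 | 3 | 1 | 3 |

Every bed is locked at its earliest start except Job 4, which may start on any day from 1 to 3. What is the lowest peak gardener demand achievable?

13

Job 4@1: d1:16  d2:3  d3:3  d4:3  d5:0  d6:0 → peak 16
Job 4@2: d1:13  d2:3  d3:3  d4:3  d5:3  d6:0 → peak 13
Job 4@3: d1:13  d2:0  d3:3  d4:3  d5:3  d6:3 → peak 13
Best is Job 4@2, peak 13.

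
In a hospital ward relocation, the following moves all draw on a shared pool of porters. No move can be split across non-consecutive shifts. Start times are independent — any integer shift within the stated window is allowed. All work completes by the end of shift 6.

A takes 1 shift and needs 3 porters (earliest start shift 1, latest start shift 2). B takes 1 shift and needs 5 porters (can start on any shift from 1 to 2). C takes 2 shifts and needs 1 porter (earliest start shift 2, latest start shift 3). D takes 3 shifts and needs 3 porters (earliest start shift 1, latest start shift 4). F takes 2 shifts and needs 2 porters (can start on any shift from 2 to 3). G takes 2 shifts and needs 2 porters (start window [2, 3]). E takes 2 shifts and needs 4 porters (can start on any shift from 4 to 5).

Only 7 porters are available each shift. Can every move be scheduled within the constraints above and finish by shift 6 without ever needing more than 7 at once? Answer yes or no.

Schedule A@1, B@2, C@2, D@4, F@3, G@3, E@5: s1:3  s2:6  s3:5  s4:7  s5:7  s6:7 — peak 7 ≤ 7.

yes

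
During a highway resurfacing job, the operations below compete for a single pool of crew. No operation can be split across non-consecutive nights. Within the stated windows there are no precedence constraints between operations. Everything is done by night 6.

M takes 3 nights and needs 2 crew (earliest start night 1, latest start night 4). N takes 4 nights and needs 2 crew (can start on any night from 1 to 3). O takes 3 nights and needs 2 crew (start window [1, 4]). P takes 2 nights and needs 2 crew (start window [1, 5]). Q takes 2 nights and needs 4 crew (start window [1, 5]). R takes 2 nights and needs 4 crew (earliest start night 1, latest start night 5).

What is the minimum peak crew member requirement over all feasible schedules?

Early-start (M@1, N@1, O@1, P@1, Q@1, R@1) gives peak 16: n1:16  n2:16  n3:6  n4:2  n5:0  n6:0.
Shift Q→4, R→5.
Schedule M@1, N@1, O@1, P@1, Q@4, R@5: n1:8  n2:8  n3:6  n4:6  n5:8  n6:4 — peak 8.

8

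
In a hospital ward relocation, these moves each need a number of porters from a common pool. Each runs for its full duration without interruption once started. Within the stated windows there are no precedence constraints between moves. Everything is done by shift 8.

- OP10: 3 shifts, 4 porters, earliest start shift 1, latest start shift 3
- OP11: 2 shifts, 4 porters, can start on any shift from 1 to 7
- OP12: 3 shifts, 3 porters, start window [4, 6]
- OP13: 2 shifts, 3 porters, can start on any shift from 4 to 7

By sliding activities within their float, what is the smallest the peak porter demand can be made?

Early-start (OP10@1, OP11@1, OP12@4, OP13@4) gives peak 8: s1:8  s2:8  s3:4  s4:6  s5:6  s6:3  s7:0  s8:0.
Shift OP11→4, OP12→6, OP13→6.
Schedule OP10@1, OP11@4, OP12@6, OP13@6: s1:4  s2:4  s3:4  s4:4  s5:4  s6:6  s7:6  s8:3 — peak 6.

6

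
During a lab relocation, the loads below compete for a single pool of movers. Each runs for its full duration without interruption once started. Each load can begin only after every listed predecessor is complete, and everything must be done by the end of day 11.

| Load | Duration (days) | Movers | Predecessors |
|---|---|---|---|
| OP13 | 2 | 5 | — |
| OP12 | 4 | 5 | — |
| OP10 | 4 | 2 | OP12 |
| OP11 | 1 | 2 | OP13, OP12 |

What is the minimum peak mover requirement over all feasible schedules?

Early-start (OP13@1, OP12@1, OP10@5, OP11@5) gives peak 10: d1:10  d2:10  d3:5  d4:5  d5:4  d6:2  d7:2  d8:2  d9:0  d10:0  d11:0.
Shift OP12→3, OP10→7, OP11→7.
Schedule OP13@1, OP12@3, OP10@7, OP11@7: d1:5  d2:5  d3:5  d4:5  d5:5  d6:5  d7:4  d8:2  d9:2  d10:2  d11:0 — peak 5.

5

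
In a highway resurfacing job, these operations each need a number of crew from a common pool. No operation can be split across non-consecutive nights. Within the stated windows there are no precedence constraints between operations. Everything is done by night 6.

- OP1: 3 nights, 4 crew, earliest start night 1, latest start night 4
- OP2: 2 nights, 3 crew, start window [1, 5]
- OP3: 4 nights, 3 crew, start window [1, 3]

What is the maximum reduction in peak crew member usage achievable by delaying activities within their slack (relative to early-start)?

3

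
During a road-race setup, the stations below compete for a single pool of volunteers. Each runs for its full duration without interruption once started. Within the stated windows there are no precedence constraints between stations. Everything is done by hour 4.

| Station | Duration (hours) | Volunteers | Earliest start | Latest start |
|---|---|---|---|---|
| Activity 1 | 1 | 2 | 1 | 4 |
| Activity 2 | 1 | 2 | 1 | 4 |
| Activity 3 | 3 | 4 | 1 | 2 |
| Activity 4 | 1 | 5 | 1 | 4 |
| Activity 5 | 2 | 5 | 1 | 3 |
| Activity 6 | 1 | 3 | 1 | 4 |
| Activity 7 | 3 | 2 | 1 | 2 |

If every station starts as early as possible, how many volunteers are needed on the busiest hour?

Early-start schedule: Activity 1@1, Activity 2@1, Activity 3@1, Activity 4@1, Activity 5@1, Activity 6@1, Activity 7@1.
Load per hour: hour 1: 23, hour 2: 11, hour 3: 6, hour 4: 0.
Peak is 23.

23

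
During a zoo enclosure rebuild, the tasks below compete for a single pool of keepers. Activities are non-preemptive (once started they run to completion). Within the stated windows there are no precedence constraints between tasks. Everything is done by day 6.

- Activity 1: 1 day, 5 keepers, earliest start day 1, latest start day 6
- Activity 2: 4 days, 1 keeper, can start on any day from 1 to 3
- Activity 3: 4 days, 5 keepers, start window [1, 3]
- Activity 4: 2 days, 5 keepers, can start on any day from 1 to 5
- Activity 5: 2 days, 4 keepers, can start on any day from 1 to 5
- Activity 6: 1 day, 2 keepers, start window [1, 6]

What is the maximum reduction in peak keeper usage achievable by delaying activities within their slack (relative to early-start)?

12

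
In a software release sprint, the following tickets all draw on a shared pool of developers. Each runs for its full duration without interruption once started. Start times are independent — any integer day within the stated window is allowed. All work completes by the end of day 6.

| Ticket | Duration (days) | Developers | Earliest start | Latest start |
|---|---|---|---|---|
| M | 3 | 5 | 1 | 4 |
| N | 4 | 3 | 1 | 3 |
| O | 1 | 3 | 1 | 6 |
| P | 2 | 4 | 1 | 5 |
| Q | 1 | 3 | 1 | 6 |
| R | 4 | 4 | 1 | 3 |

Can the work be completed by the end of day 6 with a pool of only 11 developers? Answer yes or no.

The minimum achievable peak is 12; 11 < 12, so no feasible schedule stays within the cap.

no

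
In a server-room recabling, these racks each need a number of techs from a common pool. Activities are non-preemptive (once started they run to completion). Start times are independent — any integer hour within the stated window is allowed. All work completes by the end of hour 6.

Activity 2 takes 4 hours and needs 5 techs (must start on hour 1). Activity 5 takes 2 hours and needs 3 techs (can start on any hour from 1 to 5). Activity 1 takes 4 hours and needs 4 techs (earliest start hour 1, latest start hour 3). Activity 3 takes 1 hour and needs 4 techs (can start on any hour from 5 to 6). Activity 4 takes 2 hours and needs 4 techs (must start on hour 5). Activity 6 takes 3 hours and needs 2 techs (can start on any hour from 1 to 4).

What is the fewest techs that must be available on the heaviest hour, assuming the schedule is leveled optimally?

11

Early-start (Activity 2@1, Activity 5@1, Activity 1@1, Activity 3@5, Activity 4@5, Activity 6@1) gives peak 14: h1:14  h2:14  h3:11  h4:9  h5:8  h6:4.
Shift Activity 5→5.
Schedule Activity 2@1, Activity 5@5, Activity 1@1, Activity 3@5, Activity 4@5, Activity 6@1: h1:11  h2:11  h3:11  h4:9  h5:11  h6:7 — peak 11.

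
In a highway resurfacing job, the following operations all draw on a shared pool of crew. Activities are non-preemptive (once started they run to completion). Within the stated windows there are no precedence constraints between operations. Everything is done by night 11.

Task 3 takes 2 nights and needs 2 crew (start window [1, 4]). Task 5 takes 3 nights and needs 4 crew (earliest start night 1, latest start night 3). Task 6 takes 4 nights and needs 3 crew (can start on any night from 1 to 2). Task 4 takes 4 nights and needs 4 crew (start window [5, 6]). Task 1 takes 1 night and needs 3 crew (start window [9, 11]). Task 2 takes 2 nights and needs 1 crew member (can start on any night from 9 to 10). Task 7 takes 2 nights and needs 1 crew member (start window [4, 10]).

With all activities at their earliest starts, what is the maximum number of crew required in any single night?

Early-start schedule: Task 3@1, Task 5@1, Task 6@1, Task 4@5, Task 1@9, Task 2@9, Task 7@4.
Load per night: night 1: 9, night 2: 9, night 3: 7, night 4: 4, night 5: 5, night 6: 4, night 7: 4, night 8: 4, night 9: 4, night 10: 1, night 11: 0.
Peak is 9.

9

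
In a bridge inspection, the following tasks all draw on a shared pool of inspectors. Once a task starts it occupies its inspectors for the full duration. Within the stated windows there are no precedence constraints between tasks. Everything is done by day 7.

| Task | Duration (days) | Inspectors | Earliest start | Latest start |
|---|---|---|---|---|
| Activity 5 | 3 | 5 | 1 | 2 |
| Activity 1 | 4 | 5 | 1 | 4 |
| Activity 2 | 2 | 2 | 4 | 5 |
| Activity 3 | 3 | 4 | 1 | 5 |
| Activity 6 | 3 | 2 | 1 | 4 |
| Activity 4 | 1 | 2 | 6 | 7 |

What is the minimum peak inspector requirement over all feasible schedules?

9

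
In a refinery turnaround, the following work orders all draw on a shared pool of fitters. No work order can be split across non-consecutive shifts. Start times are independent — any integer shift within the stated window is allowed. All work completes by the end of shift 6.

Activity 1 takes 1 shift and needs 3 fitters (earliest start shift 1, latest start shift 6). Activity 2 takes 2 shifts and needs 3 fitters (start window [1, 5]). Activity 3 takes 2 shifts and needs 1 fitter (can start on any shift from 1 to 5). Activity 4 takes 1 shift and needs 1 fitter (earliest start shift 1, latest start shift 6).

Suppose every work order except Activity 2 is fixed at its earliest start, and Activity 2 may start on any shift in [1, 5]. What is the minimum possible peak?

5

Activity 2@1: s1:8  s2:4  s3:0  s4:0  s5:0  s6:0 → peak 8
Activity 2@2: s1:5  s2:4  s3:3  s4:0  s5:0  s6:0 → peak 5
Activity 2@3: s1:5  s2:1  s3:3  s4:3  s5:0  s6:0 → peak 5
Activity 2@4: s1:5  s2:1  s3:0  s4:3  s5:3  s6:0 → peak 5
Activity 2@5: s1:5  s2:1  s3:0  s4:0  s5:3  s6:3 → peak 5
Best is Activity 2@2, peak 5.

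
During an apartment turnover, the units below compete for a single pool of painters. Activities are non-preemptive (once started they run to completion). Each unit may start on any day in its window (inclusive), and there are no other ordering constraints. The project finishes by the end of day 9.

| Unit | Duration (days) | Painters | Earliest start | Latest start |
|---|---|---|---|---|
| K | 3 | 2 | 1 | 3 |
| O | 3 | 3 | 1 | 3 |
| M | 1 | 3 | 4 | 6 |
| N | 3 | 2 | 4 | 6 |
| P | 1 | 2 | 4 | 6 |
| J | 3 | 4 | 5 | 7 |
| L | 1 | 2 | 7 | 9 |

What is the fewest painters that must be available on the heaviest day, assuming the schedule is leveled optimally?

6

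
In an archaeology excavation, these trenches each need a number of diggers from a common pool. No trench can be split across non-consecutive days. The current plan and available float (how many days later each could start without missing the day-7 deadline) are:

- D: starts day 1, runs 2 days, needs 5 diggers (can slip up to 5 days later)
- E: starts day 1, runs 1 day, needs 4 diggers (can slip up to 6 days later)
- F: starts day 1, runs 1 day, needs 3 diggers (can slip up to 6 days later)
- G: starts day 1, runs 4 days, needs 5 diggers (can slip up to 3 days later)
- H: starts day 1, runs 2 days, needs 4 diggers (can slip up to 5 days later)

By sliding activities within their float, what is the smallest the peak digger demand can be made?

Early-start (D@1, E@1, F@1, G@1, H@1) gives peak 21: d1:21  d2:14  d3:5  d4:5  d5:0  d6:0  d7:0.
Shift F→2, G→3, H→3.
Schedule D@1, E@1, F@2, G@3, H@3: d1:9  d2:8  d3:9  d4:9  d5:5  d6:5  d7:0 — peak 9.

9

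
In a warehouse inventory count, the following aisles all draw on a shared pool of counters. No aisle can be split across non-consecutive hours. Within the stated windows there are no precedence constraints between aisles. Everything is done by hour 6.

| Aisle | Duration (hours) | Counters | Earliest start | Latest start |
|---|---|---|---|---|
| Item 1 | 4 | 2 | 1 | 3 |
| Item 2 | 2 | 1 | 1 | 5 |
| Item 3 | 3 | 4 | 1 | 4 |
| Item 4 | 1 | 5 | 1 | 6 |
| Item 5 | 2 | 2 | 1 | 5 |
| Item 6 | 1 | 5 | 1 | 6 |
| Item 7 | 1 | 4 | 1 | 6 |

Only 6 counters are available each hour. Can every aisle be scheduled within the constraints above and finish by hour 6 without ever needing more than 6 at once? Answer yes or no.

no

Total counter-hours = 40; over 6 hours the average is 40/6 > 6, so some hour must exceed 6.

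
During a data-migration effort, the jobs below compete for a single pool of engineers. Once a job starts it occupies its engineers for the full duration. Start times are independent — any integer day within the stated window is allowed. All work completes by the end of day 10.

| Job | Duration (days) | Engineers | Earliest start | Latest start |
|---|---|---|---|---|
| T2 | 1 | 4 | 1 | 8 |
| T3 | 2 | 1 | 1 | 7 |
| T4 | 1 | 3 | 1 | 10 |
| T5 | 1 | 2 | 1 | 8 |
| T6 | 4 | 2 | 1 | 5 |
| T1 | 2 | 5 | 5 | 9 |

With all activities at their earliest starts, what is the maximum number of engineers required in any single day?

Early-start schedule: T2@1, T3@1, T4@1, T5@1, T6@1, T1@5.
Load per day: day 1: 12, day 2: 3, day 3: 2, day 4: 2, day 5: 5, day 6: 5, day 7: 0, day 8: 0, day 9: 0, day 10: 0.
Peak is 12.

12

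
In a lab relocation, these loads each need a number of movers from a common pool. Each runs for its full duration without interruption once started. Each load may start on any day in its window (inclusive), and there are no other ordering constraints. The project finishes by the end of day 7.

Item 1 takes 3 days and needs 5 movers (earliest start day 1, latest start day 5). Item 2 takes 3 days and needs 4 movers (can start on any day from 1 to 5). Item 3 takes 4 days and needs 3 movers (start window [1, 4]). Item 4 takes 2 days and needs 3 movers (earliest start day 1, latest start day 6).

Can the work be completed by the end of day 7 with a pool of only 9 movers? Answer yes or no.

Schedule Item 1@1, Item 2@4, Item 3@1, Item 4@5: d1:8  d2:8  d3:8  d4:7  d5:7  d6:7  d7:0 — peak 8 ≤ 9.

yes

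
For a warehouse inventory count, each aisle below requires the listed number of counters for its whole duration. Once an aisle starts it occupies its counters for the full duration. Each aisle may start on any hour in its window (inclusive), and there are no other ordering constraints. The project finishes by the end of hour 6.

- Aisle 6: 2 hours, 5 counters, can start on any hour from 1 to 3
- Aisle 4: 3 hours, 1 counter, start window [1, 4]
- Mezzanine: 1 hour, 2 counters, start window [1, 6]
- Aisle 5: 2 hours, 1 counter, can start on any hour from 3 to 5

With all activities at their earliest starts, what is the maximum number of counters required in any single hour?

8

Early-start schedule: Aisle 6@1, Aisle 4@1, Mezzanine@1, Aisle 5@3.
Load per hour: hour 1: 8, hour 2: 6, hour 3: 2, hour 4: 1, hour 5: 0, hour 6: 0.
Peak is 8.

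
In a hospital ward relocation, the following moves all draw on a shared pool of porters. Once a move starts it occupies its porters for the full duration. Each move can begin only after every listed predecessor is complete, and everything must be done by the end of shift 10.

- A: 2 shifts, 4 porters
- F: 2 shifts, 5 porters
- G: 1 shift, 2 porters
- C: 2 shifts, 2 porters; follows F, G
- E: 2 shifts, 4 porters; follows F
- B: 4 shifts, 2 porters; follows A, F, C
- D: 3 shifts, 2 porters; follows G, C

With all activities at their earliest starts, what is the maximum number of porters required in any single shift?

11

Early-start schedule: A@1, F@1, G@1, C@3, E@3, B@5, D@5.
Load per shift: shift 1: 11, shift 2: 9, shift 3: 6, shift 4: 6, shift 5: 4, shift 6: 4, shift 7: 4, shift 8: 2, shift 9: 0, shift 10: 0.
Peak is 11.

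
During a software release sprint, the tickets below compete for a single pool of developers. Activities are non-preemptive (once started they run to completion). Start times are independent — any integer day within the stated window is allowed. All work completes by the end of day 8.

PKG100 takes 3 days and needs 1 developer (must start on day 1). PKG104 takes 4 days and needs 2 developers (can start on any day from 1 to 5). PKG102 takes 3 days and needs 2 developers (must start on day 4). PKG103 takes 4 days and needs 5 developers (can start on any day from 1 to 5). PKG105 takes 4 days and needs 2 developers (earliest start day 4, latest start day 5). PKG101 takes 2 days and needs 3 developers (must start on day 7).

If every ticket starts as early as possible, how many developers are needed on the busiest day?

11

Early-start schedule: PKG100@1, PKG104@1, PKG102@4, PKG103@1, PKG105@4, PKG101@7.
Load per day: day 1: 8, day 2: 8, day 3: 8, day 4: 11, day 5: 4, day 6: 4, day 7: 5, day 8: 3.
Peak is 11.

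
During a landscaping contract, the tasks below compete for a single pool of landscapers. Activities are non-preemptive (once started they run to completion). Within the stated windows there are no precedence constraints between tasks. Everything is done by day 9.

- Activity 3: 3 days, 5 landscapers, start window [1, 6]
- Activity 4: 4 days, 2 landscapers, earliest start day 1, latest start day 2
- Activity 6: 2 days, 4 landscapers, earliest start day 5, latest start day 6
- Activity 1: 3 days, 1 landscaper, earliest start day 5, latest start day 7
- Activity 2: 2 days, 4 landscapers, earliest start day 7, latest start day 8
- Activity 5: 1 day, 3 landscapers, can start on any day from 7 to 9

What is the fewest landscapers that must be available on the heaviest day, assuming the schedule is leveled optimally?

7

Early-start (Activity 3@1, Activity 4@1, Activity 6@5, Activity 1@5, Activity 2@7, Activity 5@7) gives peak 8: d1:7  d2:7  d3:7  d4:2  d5:5  d6:5  d7:8  d8:4  d9:0.
Shift Activity 5→8.
Schedule Activity 3@1, Activity 4@1, Activity 6@5, Activity 1@5, Activity 2@7, Activity 5@8: d1:7  d2:7  d3:7  d4:2  d5:5  d6:5  d7:5  d8:7  d9:0 — peak 7.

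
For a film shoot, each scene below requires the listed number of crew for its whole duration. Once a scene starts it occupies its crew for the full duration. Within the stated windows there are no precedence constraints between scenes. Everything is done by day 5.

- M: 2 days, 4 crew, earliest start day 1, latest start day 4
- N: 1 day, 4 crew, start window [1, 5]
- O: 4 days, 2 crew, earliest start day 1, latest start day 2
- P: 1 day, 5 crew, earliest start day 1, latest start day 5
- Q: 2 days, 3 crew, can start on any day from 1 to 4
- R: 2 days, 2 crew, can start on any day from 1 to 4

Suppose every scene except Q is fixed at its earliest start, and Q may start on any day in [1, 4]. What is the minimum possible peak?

17

Q@1: d1:20  d2:11  d3:2  d4:2  d5:0 → peak 20
Q@2: d1:17  d2:11  d3:5  d4:2  d5:0 → peak 17
Q@3: d1:17  d2:8  d3:5  d4:5  d5:0 → peak 17
Q@4: d1:17  d2:8  d3:2  d4:5  d5:3 → peak 17
Best is Q@2, peak 17.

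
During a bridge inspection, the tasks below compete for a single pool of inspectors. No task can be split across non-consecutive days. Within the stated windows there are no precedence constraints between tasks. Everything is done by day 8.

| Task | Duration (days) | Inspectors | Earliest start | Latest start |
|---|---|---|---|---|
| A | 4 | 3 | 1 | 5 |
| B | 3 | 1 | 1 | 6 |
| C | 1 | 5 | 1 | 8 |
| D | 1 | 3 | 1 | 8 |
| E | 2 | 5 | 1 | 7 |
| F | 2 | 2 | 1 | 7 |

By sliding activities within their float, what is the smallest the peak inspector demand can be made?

5

Early-start (A@1, B@1, C@1, D@1, E@1, F@1) gives peak 19: d1:19  d2:11  d3:4  d4:3  d5:0  d6:0  d7:0  d8:0.
Shift C→6, D→5, E→7, F→4.
Schedule A@1, B@1, C@6, D@5, E@7, F@4: d1:4  d2:4  d3:4  d4:5  d5:5  d6:5  d7:5  d8:5 — peak 5.
Total inspector-days = 37 over 8 days ⇒ peak ≥ ⌈37/8⌉ = 5, so 5 is optimal.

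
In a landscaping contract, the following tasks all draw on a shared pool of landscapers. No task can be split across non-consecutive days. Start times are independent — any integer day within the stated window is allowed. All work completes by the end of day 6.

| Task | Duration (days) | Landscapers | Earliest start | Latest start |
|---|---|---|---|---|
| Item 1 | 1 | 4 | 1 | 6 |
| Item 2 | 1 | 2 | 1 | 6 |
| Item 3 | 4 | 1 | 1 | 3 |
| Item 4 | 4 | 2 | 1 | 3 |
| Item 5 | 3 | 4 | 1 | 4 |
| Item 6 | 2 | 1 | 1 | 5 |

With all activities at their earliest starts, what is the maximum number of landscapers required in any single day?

14

Early-start schedule: Item 1@1, Item 2@1, Item 3@1, Item 4@1, Item 5@1, Item 6@1.
Load per day: day 1: 14, day 2: 8, day 3: 7, day 4: 3, day 5: 0, day 6: 0.
Peak is 14.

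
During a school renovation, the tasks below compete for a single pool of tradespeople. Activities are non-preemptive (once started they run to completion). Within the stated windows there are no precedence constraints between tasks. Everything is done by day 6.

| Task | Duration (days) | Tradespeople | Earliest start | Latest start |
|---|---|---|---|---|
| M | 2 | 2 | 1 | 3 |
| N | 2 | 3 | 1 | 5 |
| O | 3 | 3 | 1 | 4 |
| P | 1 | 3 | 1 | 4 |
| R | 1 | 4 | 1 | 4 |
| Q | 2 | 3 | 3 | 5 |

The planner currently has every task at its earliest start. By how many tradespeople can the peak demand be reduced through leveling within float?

Early-start peak: d1:15  d2:8  d3:6  d4:3  d5:0  d6:0 ⇒ 15.
Leveled (M@1, N@1, O@4, P@4, R@3, Q@5): d1:5  d2:5  d3:4  d4:6  d5:6  d6:6 ⇒ 6.
Reduction 15 − 6 = 9.

9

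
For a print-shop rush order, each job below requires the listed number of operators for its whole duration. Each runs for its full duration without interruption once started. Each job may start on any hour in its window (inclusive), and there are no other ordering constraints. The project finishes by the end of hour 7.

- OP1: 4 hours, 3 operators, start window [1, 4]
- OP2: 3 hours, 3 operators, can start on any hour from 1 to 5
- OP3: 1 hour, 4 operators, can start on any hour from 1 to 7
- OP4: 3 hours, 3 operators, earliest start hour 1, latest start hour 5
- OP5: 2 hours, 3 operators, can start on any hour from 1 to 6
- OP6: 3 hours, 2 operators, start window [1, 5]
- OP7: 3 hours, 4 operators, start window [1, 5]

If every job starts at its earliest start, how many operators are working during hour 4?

3

At early start, hour 4 has: OP1.
Demand: 3 = 3.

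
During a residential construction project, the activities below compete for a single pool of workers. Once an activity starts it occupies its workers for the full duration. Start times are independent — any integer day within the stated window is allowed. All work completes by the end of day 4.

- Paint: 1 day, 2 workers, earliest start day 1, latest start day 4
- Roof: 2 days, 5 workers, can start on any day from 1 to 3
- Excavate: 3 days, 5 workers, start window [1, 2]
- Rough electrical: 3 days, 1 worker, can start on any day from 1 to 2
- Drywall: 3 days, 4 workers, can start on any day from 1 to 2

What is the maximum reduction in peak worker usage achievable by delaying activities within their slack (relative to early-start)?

2

Early-start peak: d1:17  d2:15  d3:10  d4:0 ⇒ 17.
Leveled (Paint@1, Roof@1, Excavate@1, Rough electrical@1, Drywall@2): d1:13  d2:15  d3:10  d4:4 ⇒ 15.
Reduction 17 − 15 = 2.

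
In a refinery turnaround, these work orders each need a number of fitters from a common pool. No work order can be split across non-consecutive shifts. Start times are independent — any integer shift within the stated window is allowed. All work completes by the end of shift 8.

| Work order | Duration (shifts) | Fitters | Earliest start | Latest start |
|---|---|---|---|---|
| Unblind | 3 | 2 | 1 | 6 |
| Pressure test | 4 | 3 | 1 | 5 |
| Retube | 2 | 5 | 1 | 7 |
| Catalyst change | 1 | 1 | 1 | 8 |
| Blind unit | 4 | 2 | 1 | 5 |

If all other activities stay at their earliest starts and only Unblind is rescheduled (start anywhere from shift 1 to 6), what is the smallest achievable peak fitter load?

11

Unblind@1: s1:13  s2:12  s3:7  s4:5  s5:0  s6:0  s7:0  s8:0 → peak 13
Unblind@2: s1:11  s2:12  s3:7  s4:7  s5:0  s6:0  s7:0  s8:0 → peak 12
Unblind@3: s1:11  s2:10  s3:7  s4:7  s5:2  s6:0  s7:0  s8:0 → peak 11
Unblind@4: s1:11  s2:10  s3:5  s4:7  s5:2  s6:2  s7:0  s8:0 → peak 11
Unblind@5: s1:11  s2:10  s3:5  s4:5  s5:2  s6:2  s7:2  s8:0 → peak 11
Unblind@6: s1:11  s2:10  s3:5  s4:5  s5:0  s6:2  s7:2  s8:2 → peak 11
Best is Unblind@3, peak 11.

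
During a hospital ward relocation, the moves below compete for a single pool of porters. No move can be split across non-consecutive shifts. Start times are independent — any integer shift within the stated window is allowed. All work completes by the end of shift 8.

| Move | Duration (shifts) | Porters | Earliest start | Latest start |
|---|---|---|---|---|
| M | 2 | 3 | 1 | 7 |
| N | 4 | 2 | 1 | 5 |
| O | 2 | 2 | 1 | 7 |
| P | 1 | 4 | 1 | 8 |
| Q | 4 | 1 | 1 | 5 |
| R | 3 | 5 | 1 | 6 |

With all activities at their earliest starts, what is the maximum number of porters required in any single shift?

17

Early-start schedule: M@1, N@1, O@1, P@1, Q@1, R@1.
Load per shift: shift 1: 17, shift 2: 13, shift 3: 8, shift 4: 3, shift 5: 0, shift 6: 0, shift 7: 0, shift 8: 0.
Peak is 17.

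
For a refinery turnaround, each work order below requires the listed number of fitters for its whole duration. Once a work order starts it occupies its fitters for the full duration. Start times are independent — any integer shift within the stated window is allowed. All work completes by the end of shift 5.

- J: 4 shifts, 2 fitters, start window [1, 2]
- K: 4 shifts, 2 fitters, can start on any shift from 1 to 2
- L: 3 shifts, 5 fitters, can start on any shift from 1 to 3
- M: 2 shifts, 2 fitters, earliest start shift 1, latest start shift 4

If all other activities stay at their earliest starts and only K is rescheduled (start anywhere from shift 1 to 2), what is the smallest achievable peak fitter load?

11

K@1: s1:11  s2:11  s3:9  s4:4  s5:0 → peak 11
K@2: s1:9  s2:11  s3:9  s4:4  s5:2 → peak 11
Best is K@1, peak 11.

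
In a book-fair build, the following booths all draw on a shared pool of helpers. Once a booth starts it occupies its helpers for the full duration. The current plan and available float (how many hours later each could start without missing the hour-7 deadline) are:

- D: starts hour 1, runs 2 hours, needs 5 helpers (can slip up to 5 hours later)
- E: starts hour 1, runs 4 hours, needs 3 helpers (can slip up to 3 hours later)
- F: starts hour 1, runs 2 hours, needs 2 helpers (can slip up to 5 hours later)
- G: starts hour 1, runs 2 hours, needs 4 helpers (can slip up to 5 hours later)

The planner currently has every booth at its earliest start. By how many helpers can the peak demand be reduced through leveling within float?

Early-start peak: h1:14  h2:14  h3:3  h4:3  h5:0  h6:0  h7:0 ⇒ 14.
Leveled (D@1, E@3, F@1, G@3): h1:7  h2:7  h3:7  h4:7  h5:3  h6:3  h7:0 ⇒ 7.
Reduction 14 − 7 = 7.

7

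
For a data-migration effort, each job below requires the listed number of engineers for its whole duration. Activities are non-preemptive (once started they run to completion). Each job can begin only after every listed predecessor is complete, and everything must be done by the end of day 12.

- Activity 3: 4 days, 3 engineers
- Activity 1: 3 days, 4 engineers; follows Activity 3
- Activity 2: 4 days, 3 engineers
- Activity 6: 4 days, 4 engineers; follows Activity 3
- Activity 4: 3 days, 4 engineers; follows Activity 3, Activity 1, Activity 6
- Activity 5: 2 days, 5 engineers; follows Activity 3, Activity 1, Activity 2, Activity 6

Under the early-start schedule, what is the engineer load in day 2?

6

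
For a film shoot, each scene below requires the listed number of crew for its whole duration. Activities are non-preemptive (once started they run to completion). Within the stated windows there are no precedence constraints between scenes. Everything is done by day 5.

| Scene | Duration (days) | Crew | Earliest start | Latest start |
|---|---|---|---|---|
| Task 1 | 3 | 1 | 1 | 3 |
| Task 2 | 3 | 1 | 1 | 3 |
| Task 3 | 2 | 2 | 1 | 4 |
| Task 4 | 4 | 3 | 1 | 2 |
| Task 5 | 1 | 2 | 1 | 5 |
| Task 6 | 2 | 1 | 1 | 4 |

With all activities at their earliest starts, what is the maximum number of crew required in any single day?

Early-start schedule: Task 1@1, Task 2@1, Task 3@1, Task 4@1, Task 5@1, Task 6@1.
Load per day: day 1: 10, day 2: 8, day 3: 5, day 4: 3, day 5: 0.
Peak is 10.

10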